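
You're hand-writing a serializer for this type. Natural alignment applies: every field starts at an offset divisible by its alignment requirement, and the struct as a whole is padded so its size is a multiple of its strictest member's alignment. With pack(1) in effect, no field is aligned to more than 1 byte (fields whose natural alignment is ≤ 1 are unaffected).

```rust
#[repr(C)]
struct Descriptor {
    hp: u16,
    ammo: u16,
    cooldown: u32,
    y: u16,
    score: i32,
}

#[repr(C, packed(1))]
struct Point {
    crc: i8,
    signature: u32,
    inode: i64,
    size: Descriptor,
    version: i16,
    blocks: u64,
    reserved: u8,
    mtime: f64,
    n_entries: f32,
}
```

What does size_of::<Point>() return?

Descriptor: hp at 0 (size 2, align 2) → ends 2; ammo at 2 (size 2, align 2) → ends 4; cooldown at 4 (size 4, align 4) → ends 8; y at 8 (size 2, align 2) → ends 10; pad 2 to align 4 for score; score at 12 (size 4, align 4) → ends 16; total 16 bytes, alignment 4
crc at 0 (size 1, align 1) → ends 1
signature at 1 (size 4, align 1) → ends 5
inode at 5 (size 8, align 1) → ends 13
size at 13 (size 16, align 1) → ends 29
version at 29 (size 2, align 1) → ends 31
blocks at 31 (size 8, align 1) → ends 39
reserved at 39 (size 1, align 1) → ends 40
mtime at 40 (size 8, align 1) → ends 48
n_entries at 48 (size 4, align 1) → ends 52
total 52 bytes, alignment 1

52 bytes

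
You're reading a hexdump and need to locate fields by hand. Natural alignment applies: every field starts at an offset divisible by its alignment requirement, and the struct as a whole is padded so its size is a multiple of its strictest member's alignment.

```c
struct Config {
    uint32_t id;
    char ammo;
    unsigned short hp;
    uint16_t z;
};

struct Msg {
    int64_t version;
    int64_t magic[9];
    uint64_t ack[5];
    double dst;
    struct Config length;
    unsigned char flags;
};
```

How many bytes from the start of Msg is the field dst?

Config: id at 0 (size 4, align 4) → ends 4; ammo at 4 (size 1, align 1) → ends 5; pad 1 to align 2 for hp; hp at 6 (size 2, align 2) → ends 8; z at 8 (size 2, align 2) → ends 10; tail pad 2 to reach multiple of 4; total 12 bytes, alignment 4
version at 0 (size 8, align 8) → ends 8
magic at 8 (size 72, align 8) → ends 80
ack at 80 (size 40, align 8) → ends 120
dst at 120 (size 8, align 8) → ends 128

120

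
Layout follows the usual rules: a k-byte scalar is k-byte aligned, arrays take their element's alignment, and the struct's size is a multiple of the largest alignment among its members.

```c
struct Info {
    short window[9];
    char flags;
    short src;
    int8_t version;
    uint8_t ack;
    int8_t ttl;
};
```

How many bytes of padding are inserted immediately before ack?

0

@0: window [18B, align 2] → 18
@18: flags [1B, align 1] → 19
+1 pad (align 2)
@20: src [2B, align 2] → 22
@22: version [1B, align 1] → 23
@23: ack [1B, align 1] → 24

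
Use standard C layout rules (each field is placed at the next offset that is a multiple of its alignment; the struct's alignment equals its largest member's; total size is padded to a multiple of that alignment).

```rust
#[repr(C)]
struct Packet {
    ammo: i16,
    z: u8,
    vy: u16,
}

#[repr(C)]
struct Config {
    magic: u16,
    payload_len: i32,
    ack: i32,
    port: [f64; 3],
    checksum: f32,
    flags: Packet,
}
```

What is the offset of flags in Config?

Packet: ammo at 0 (size 2, align 2) → ends 2; z at 2 (size 1, align 1) → ends 3; pad 1 to align 2 for vy; vy at 4 (size 2, align 2) → ends 6; total 6 bytes, alignment 2
magic at 0 (size 2, align 2) → ends 2
pad 2 to align 4 for payload_len
payload_len at 4 (size 4, align 4) → ends 8
ack at 8 (size 4, align 4) → ends 12
pad 4 to align 8 for port
port at 16 (size 24, align 8) → ends 40
checksum at 40 (size 4, align 4) → ends 44
flags at 44 (size 6, align 2) → ends 50

44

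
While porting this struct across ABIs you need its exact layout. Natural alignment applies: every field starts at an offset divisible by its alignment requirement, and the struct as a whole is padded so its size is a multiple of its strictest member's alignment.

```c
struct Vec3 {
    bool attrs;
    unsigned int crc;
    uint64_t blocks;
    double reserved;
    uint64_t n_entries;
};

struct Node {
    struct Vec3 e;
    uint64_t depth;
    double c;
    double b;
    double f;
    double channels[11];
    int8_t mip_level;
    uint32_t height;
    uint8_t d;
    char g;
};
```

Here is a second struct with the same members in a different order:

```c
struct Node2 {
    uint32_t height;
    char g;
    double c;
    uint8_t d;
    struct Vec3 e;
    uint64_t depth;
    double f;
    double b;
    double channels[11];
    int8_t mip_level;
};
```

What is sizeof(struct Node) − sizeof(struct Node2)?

-8

Vec3: 0..1  attrs  (1B, 1-aligned); 1..4  -- padding (3B); 4..8  crc  (4B, 4-aligned); 8..16  blocks  (8B, 8-aligned); 16..24  reserved  (8B, 8-aligned); 24..32  n_entries  (8B, 8-aligned); sizeof = 32, alignof = 8
0..32  e  (32B, 8-aligned)
32..40  depth  (8B, 8-aligned)
40..48  c  (8B, 8-aligned)
48..56  b  (8B, 8-aligned)
56..64  f  (8B, 8-aligned)
64..152  channels  (88B, 8-aligned)
152..153  mip_level  (1B, 1-aligned)
153..156  -- padding (3B)
156..160  height  (4B, 4-aligned)
160..161  d  (1B, 1-aligned)
161..162  g  (1B, 1-aligned)
162..168  -- tail padding (6B)
sizeof = 168, alignof = 8
— Node2 —
0..4  height  (4B, 4-aligned)
4..5  g  (1B, 1-aligned)
5..8  -- padding (3B)
8..16  c  (8B, 8-aligned)
16..17  d  (1B, 1-aligned)
17..24  -- padding (7B)
24..56  e  (32B, 8-aligned)
56..64  depth  (8B, 8-aligned)
64..72  f  (8B, 8-aligned)
72..80  b  (8B, 8-aligned)
80..168  channels  (88B, 8-aligned)
168..169  mip_level  (1B, 1-aligned)
169..176  -- tail padding (7B)
sizeof = 176, alignof = 8
168 − 176 = -8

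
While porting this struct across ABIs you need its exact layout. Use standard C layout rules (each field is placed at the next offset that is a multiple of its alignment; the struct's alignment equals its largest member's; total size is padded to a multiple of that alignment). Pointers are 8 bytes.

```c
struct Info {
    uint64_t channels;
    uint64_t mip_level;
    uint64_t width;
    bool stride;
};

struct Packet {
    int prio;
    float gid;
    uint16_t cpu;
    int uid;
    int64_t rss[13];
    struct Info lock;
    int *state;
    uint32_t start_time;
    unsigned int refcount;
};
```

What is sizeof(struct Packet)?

168

Info: @0: channels [8B, align 8] → 8; @8: mip_level [8B, align 8] → 16; @16: width [8B, align 8] → 24; @24: stride [1B, align 1] → 25; +7 tail pad (align 8); size 32, align 8
@0: prio [4B, align 4] → 4
@4: gid [4B, align 4] → 8
@8: cpu [2B, align 2] → 10
+2 pad (align 4)
@12: uid [4B, align 4] → 16
@16: rss [104B, align 8] → 120
@120: lock [32B, align 8] → 152
@152: state [8B, align 8] → 160
@160: start_time [4B, align 4] → 164
@164: refcount [4B, align 4] → 168
size 168, align 8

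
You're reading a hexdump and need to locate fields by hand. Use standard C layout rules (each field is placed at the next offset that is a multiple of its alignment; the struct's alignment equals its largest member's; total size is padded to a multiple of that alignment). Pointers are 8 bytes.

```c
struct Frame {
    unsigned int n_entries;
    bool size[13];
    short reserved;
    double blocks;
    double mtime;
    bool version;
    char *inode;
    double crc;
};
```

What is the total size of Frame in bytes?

n_entries at 0 (size 4, align 4) → ends 4
size at 4 (size 13, align 1) → ends 17
pad 1 to align 2 for reserved
reserved at 18 (size 2, align 2) → ends 20
pad 4 to align 8 for blocks
blocks at 24 (size 8, align 8) → ends 32
mtime at 32 (size 8, align 8) → ends 40
version at 40 (size 1, align 1) → ends 41
pad 7 to align 8 for inode
inode at 48 (size 8, align 8) → ends 56
crc at 56 (size 8, align 8) → ends 64
total 64 bytes, alignment 8

64 bytes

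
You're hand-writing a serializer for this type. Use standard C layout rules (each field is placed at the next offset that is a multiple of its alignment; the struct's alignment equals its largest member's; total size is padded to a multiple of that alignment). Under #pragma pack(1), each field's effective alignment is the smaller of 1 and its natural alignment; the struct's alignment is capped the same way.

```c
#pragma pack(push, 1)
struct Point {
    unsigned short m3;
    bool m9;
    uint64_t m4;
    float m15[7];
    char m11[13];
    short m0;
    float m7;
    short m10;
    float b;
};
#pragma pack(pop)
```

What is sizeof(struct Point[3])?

192

m3 at 0 (size 2, align 1) → ends 2
m9 at 2 (size 1, align 1) → ends 3
m4 at 3 (size 8, align 1) → ends 11
m15 at 11 (size 28, align 1) → ends 39
m11 at 39 (size 13, align 1) → ends 52
m0 at 52 (size 2, align 1) → ends 54
m7 at 54 (size 4, align 1) → ends 58
m10 at 58 (size 2, align 1) → ends 60
b at 60 (size 4, align 1) → ends 64
total 64 bytes, alignment 1
array of 3: 3 × 64 = 192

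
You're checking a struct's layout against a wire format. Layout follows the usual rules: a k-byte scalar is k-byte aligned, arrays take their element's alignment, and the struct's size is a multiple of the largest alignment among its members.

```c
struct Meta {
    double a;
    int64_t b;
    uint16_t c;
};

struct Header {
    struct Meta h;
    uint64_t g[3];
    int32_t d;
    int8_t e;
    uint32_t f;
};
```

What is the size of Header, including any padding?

64 bytes

Meta: a at 0 (size 8, align 8) → ends 8; b at 8 (size 8, align 8) → ends 16; c at 16 (size 2, align 2) → ends 18; tail pad 6 to reach multiple of 8; total 24 bytes, alignment 8
h at 0 (size 24, align 8) → ends 24
g at 24 (size 24, align 8) → ends 48
d at 48 (size 4, align 4) → ends 52
e at 52 (size 1, align 1) → ends 53
pad 3 to align 4 for f
f at 56 (size 4, align 4) → ends 60
tail pad 4 to reach multiple of 8
total 64 bytes, alignment 8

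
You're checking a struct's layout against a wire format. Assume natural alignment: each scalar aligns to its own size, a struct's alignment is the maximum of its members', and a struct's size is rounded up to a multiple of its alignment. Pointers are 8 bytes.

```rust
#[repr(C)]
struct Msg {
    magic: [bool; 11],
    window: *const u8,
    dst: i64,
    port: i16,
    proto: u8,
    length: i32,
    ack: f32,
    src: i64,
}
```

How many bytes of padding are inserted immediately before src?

@0: magic [11B, align 1] → 11
+5 pad (align 8)
@16: window [8B, align 8] → 24
@24: dst [8B, align 8] → 32
@32: port [2B, align 2] → 34
@34: proto [1B, align 1] → 35
+1 pad (align 4)
@36: length [4B, align 4] → 40
@40: ack [4B, align 4] → 44
+4 pad (align 8)
@48: src [8B, align 8] → 56

4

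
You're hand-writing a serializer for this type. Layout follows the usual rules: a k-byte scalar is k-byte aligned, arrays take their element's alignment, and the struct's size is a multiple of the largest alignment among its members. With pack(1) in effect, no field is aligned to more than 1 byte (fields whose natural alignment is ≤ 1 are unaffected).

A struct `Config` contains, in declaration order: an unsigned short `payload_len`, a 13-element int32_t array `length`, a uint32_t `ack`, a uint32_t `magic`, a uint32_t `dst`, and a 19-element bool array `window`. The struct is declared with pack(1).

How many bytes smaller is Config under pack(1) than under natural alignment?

3

natural layout:
  payload_len at 0 (size 2, align 2) → ends 2
  pad 2 to align 4 for length
  length at 4 (size 52, align 4) → ends 56
  ack at 56 (size 4, align 4) → ends 60
  magic at 60 (size 4, align 4) → ends 64
  dst at 64 (size 4, align 4) → ends 68
  window at 68 (size 19, align 1) → ends 87
  tail pad 1 to reach multiple of 4
  total 88 bytes, alignment 4
packed(1) layout:
  payload_len at 0 (size 2, align 1) → ends 2
  length at 2 (size 52, align 1) → ends 54
  ack at 54 (size 4, align 1) → ends 58
  magic at 58 (size 4, align 1) → ends 62
  dst at 62 (size 4, align 1) → ends 66
  window at 66 (size 19, align 1) → ends 85
  total 85 bytes, alignment 1
88 − 85 = 3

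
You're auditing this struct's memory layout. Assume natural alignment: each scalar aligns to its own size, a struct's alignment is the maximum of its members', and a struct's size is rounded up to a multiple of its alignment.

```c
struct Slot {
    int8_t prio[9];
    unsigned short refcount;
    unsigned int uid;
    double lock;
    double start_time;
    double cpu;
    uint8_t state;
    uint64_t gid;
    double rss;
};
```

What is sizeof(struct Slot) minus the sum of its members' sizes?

prio at 0 (size 9, align 1) → ends 9
pad 1 to align 2 for refcount
refcount at 10 (size 2, align 2) → ends 12
uid at 12 (size 4, align 4) → ends 16
lock at 16 (size 8, align 8) → ends 24
start_time at 24 (size 8, align 8) → ends 32
cpu at 32 (size 8, align 8) → ends 40
state at 40 (size 1, align 1) → ends 41
pad 7 to align 8 for gid
gid at 48 (size 8, align 8) → ends 56
rss at 56 (size 8, align 8) → ends 64
total 64 bytes, alignment 8
data bytes 56, size 64 → padding 8

8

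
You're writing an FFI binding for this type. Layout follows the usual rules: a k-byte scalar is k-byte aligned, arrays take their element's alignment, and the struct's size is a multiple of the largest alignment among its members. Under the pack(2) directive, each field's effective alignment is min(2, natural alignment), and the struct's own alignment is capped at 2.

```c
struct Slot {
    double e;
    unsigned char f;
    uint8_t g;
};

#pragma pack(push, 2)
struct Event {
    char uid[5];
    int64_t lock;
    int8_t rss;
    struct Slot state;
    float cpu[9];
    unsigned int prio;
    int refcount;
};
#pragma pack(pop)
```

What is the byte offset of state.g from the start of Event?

Slot: 0..8  e  (8B, 8-aligned); 8..9  f  (1B, 1-aligned); 9..10  g  (1B, 1-aligned); 10..16  -- tail padding (6B); sizeof = 16, alignof = 8
0..5  uid  (5B, 1-aligned)
5..6  -- padding (1B)
6..14  lock  (8B, 2-aligned)
14..15  rss  (1B, 1-aligned)
15..16  -- padding (1B)
16..32  state  (16B, 2-aligned)
within Slot: g at 9
16 + 9 = 25

25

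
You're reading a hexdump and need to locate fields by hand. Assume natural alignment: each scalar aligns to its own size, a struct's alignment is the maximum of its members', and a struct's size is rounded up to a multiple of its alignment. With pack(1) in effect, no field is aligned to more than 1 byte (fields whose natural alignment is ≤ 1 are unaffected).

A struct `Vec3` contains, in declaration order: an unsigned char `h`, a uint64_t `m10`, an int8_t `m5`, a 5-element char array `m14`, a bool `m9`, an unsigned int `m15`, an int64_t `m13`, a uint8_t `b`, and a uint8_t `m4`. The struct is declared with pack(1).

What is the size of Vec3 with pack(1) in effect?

h at 0 (size 1, align 1) → ends 1
m10 at 1 (size 8, align 1) → ends 9
m5 at 9 (size 1, align 1) → ends 10
m14 at 10 (size 5, align 1) → ends 15
m9 at 15 (size 1, align 1) → ends 16
m15 at 16 (size 4, align 1) → ends 20
m13 at 20 (size 8, align 1) → ends 28
b at 28 (size 1, align 1) → ends 29
m4 at 29 (size 1, align 1) → ends 30
total 30 bytes, alignment 1

30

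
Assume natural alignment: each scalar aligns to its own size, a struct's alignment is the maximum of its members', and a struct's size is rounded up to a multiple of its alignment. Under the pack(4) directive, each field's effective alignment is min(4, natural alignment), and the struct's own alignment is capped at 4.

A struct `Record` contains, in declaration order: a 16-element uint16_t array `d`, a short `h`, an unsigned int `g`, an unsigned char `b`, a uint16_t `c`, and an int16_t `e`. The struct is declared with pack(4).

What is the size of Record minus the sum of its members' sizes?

5

0..32  d  (32B, 2-aligned)
32..34  h  (2B, 2-aligned)
34..36  -- padding (2B)
36..40  g  (4B, 4-aligned)
40..41  b  (1B, 1-aligned)
41..42  -- padding (1B)
42..44  c  (2B, 2-aligned)
44..46  e  (2B, 2-aligned)
46..48  -- tail padding (2B)
sizeof = 48, alignof = 4
data bytes 43, size 48 → padding 5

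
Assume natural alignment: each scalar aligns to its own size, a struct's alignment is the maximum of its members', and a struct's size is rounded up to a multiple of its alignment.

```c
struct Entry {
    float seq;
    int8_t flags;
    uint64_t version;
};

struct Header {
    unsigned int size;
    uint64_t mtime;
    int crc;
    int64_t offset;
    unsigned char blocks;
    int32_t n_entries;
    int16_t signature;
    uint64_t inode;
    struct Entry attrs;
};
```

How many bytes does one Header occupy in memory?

72

Entry: seq at 0 (size 4, align 4) → ends 4; flags at 4 (size 1, align 1) → ends 5; pad 3 to align 8 for version; version at 8 (size 8, align 8) → ends 16; total 16 bytes, alignment 8
size at 0 (size 4, align 4) → ends 4
pad 4 to align 8 for mtime
mtime at 8 (size 8, align 8) → ends 16
crc at 16 (size 4, align 4) → ends 20
pad 4 to align 8 for offset
offset at 24 (size 8, align 8) → ends 32
blocks at 32 (size 1, align 1) → ends 33
pad 3 to align 4 for n_entries
n_entries at 36 (size 4, align 4) → ends 40
signature at 40 (size 2, align 2) → ends 42
pad 6 to align 8 for inode
inode at 48 (size 8, align 8) → ends 56
attrs at 56 (size 16, align 8) → ends 72
total 72 bytes, alignment 8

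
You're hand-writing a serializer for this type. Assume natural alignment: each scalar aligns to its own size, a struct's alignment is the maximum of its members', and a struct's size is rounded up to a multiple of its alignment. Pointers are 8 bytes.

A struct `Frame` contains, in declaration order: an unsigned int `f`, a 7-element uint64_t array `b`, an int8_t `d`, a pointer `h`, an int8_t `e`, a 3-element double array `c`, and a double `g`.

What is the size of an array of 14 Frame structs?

1680

0..4  f  (4B, 4-aligned)
4..8  -- padding (4B)
8..64  b  (56B, 8-aligned)
64..65  d  (1B, 1-aligned)
65..72  -- padding (7B)
72..80  h  (8B, 8-aligned)
80..81  e  (1B, 1-aligned)
81..88  -- padding (7B)
88..112  c  (24B, 8-aligned)
112..120  g  (8B, 8-aligned)
sizeof = 120, alignof = 8
array of 14: 14 × 120 = 1680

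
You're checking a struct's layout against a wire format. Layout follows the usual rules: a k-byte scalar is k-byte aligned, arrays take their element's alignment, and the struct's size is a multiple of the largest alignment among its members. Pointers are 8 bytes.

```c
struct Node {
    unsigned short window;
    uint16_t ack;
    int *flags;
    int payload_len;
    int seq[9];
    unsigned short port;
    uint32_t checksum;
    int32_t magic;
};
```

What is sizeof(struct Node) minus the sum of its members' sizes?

0..2  window  (2B, 2-aligned)
2..4  ack  (2B, 2-aligned)
4..8  -- padding (4B)
8..16  flags  (8B, 8-aligned)
16..20  payload_len  (4B, 4-aligned)
20..56  seq  (36B, 4-aligned)
56..58  port  (2B, 2-aligned)
58..60  -- padding (2B)
60..64  checksum  (4B, 4-aligned)
64..68  magic  (4B, 4-aligned)
68..72  -- tail padding (4B)
sizeof = 72, alignof = 8
data bytes 62, size 72 → padding 10

10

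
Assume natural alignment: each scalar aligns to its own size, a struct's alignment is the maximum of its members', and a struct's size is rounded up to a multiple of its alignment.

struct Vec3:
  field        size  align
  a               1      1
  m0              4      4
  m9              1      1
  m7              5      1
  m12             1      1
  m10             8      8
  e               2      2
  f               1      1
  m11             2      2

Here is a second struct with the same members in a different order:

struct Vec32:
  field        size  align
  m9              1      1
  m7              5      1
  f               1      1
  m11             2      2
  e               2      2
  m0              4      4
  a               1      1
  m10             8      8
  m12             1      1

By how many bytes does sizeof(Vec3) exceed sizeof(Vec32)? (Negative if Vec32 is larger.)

-8

a at 0 (size 1, align 1) → ends 1
pad 3 to align 4 for m0
m0 at 4 (size 4, align 4) → ends 8
m9 at 8 (size 1, align 1) → ends 9
m7 at 9 (size 5, align 1) → ends 14
m12 at 14 (size 1, align 1) → ends 15
pad 1 to align 8 for m10
m10 at 16 (size 8, align 8) → ends 24
e at 24 (size 2, align 2) → ends 26
f at 26 (size 1, align 1) → ends 27
pad 1 to align 2 for m11
m11 at 28 (size 2, align 2) → ends 30
tail pad 2 to reach multiple of 8
total 32 bytes, alignment 8
— Vec32 —
m9 at 0 (size 1, align 1) → ends 1
m7 at 1 (size 5, align 1) → ends 6
f at 6 (size 1, align 1) → ends 7
pad 1 to align 2 for m11
m11 at 8 (size 2, align 2) → ends 10
e at 10 (size 2, align 2) → ends 12
m0 at 12 (size 4, align 4) → ends 16
a at 16 (size 1, align 1) → ends 17
pad 7 to align 8 for m10
m10 at 24 (size 8, align 8) → ends 32
m12 at 32 (size 1, align 1) → ends 33
tail pad 7 to reach multiple of 8
total 40 bytes, alignment 8
32 − 40 = -8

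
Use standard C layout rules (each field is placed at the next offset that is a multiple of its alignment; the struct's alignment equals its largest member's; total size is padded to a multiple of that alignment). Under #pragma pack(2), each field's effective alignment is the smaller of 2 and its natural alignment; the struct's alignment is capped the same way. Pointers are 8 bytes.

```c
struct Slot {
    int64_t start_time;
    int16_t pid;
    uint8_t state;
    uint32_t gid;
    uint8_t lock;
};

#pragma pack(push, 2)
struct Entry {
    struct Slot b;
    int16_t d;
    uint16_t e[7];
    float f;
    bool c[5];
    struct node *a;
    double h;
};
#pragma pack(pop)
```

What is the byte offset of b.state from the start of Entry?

Slot: 0..8  start_time  (8B, 8-aligned); 8..10  pid  (2B, 2-aligned); 10..11  state  (1B, 1-aligned); 11..12  -- padding (1B); 12..16  gid  (4B, 4-aligned); 16..17  lock  (1B, 1-aligned); 17..24  -- tail padding (7B); sizeof = 24, alignof = 8
0..24  b  (24B, 2-aligned)
within Slot: state at 10
0 + 10 = 10

10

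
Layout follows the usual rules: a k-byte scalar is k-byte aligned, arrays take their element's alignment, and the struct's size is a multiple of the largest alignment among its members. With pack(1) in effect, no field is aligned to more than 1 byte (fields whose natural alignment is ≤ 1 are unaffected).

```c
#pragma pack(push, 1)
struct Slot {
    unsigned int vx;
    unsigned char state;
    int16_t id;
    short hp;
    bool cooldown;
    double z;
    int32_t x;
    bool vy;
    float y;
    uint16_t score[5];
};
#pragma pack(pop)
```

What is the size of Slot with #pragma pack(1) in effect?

@0: vx [4B, align 1] → 4
@4: state [1B, align 1] → 5
@5: id [2B, align 1] → 7
@7: hp [2B, align 1] → 9
@9: cooldown [1B, align 1] → 10
@10: z [8B, align 1] → 18
@18: x [4B, align 1] → 22
@22: vy [1B, align 1] → 23
@23: y [4B, align 1] → 27
@27: score [10B, align 1] → 37
size 37, align 1

37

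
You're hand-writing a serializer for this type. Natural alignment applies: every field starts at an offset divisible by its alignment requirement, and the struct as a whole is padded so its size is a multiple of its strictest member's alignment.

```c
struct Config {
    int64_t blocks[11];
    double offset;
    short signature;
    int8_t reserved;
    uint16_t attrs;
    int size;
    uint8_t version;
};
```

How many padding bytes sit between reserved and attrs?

blocks at 0 (size 88, align 8) → ends 88
offset at 88 (size 8, align 8) → ends 96
signature at 96 (size 2, align 2) → ends 98
reserved at 98 (size 1, align 1) → ends 99
pad 1 to align 2 for attrs
attrs at 100 (size 2, align 2) → ends 102

1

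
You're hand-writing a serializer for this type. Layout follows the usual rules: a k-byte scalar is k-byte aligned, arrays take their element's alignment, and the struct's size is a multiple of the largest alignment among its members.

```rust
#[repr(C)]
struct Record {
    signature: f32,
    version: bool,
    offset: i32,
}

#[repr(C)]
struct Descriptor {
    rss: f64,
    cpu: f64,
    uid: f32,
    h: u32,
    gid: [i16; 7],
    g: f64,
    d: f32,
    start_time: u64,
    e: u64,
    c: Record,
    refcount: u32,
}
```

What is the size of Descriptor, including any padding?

88 bytes

Record: signature at 0 (size 4, align 4) → ends 4; version at 4 (size 1, align 1) → ends 5; pad 3 to align 4 for offset; offset at 8 (size 4, align 4) → ends 12; total 12 bytes, alignment 4
rss at 0 (size 8, align 8) → ends 8
cpu at 8 (size 8, align 8) → ends 16
uid at 16 (size 4, align 4) → ends 20
h at 20 (size 4, align 4) → ends 24
gid at 24 (size 14, align 2) → ends 38
pad 2 to align 8 for g
g at 40 (size 8, align 8) → ends 48
d at 48 (size 4, align 4) → ends 52
pad 4 to align 8 for start_time
start_time at 56 (size 8, align 8) → ends 64
e at 64 (size 8, align 8) → ends 72
c at 72 (size 12, align 4) → ends 84
refcount at 84 (size 4, align 4) → ends 88
total 88 bytes, alignment 8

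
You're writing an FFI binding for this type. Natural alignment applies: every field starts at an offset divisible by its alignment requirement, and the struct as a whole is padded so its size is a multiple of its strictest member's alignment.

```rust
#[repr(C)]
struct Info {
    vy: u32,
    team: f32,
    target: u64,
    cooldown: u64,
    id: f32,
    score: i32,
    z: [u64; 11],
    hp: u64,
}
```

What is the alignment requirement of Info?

member alignments: vy=4, team=4, target=8, cooldown=8, id=4, score=4, z=8, hp=8
max = 8

8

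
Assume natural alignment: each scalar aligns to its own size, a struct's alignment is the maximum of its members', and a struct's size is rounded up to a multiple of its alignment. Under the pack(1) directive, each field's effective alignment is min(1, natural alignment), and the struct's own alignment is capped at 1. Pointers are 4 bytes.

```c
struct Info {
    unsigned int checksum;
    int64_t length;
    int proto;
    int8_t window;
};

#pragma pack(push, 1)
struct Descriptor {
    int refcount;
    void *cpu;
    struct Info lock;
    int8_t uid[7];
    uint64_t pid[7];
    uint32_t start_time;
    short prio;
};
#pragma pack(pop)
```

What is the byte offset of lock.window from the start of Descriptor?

28

Info: @0: checksum [4B, align 4] → 4; +4 pad (align 8); @8: length [8B, align 8] → 16; @16: proto [4B, align 4] → 20; @20: window [1B, align 1] → 21; +3 tail pad (align 8); size 24, align 8
@0: refcount [4B, align 1] → 4
@4: cpu [4B, align 1] → 8
@8: lock [24B, align 1] → 32
within Info: window at 20
8 + 20 = 28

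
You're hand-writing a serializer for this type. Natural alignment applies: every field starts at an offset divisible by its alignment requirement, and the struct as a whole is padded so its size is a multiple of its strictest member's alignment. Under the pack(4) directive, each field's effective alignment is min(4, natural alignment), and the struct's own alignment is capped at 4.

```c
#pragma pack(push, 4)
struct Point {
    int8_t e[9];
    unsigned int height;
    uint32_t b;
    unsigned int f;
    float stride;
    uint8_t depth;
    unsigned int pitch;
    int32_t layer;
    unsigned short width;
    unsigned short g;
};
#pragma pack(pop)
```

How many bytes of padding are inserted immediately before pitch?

3

0..9  e  (9B, 1-aligned)
9..12  -- padding (3B)
12..16  height  (4B, 4-aligned)
16..20  b  (4B, 4-aligned)
20..24  f  (4B, 4-aligned)
24..28  stride  (4B, 4-aligned)
28..29  depth  (1B, 1-aligned)
29..32  -- padding (3B)
32..36  pitch  (4B, 4-aligned)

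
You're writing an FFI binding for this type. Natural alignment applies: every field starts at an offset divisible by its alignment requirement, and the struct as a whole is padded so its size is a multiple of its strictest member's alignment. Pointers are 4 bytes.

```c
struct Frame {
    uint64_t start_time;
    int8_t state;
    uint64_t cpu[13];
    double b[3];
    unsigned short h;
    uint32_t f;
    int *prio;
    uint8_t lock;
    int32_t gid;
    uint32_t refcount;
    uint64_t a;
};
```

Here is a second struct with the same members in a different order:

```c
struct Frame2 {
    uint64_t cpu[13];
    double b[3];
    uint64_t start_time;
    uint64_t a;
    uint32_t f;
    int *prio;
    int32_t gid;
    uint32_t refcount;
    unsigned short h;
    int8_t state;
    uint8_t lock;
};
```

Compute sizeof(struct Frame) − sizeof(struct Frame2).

0..8  start_time  (8B, 8-aligned)
8..9  state  (1B, 1-aligned)
9..16  -- padding (7B)
16..120  cpu  (104B, 8-aligned)
120..144  b  (24B, 8-aligned)
144..146  h  (2B, 2-aligned)
146..148  -- padding (2B)
148..152  f  (4B, 4-aligned)
152..156  prio  (4B, 4-aligned)
156..157  lock  (1B, 1-aligned)
157..160  -- padding (3B)
160..164  gid  (4B, 4-aligned)
164..168  refcount  (4B, 4-aligned)
168..176  a  (8B, 8-aligned)
sizeof = 176, alignof = 8
— Frame2 —
0..104  cpu  (104B, 8-aligned)
104..128  b  (24B, 8-aligned)
128..136  start_time  (8B, 8-aligned)
136..144  a  (8B, 8-aligned)
144..148  f  (4B, 4-aligned)
148..152  prio  (4B, 4-aligned)
152..156  gid  (4B, 4-aligned)
156..160  refcount  (4B, 4-aligned)
160..162  h  (2B, 2-aligned)
162..163  state  (1B, 1-aligned)
163..164  lock  (1B, 1-aligned)
164..168  -- tail padding (4B)
sizeof = 168, alignof = 8
176 − 168 = 8

8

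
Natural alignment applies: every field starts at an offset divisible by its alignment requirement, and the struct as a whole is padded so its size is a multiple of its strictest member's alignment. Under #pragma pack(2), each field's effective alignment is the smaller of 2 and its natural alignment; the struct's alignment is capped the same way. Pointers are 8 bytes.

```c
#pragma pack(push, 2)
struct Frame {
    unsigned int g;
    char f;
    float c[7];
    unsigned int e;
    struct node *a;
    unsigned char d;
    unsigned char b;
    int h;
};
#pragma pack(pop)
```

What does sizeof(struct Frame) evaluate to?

g at 0 (size 4, align 2) → ends 4
f at 4 (size 1, align 1) → ends 5
pad 1 to align 2 for c
c at 6 (size 28, align 2) → ends 34
e at 34 (size 4, align 2) → ends 38
a at 38 (size 8, align 2) → ends 46
d at 46 (size 1, align 1) → ends 47
b at 47 (size 1, align 1) → ends 48
h at 48 (size 4, align 2) → ends 52
total 52 bytes, alignment 2

52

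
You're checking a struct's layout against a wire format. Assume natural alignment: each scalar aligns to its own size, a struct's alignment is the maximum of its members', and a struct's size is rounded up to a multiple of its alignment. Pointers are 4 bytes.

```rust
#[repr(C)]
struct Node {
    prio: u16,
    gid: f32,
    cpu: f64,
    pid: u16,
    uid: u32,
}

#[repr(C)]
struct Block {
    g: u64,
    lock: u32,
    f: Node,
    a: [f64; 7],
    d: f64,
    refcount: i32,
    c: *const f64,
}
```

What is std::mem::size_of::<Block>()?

Node: prio at 0 (size 2, align 2) → ends 2; pad 2 to align 4 for gid; gid at 4 (size 4, align 4) → ends 8; cpu at 8 (size 8, align 8) → ends 16; pid at 16 (size 2, align 2) → ends 18; pad 2 to align 4 for uid; uid at 20 (size 4, align 4) → ends 24; total 24 bytes, alignment 8
g at 0 (size 8, align 8) → ends 8
lock at 8 (size 4, align 4) → ends 12
pad 4 to align 8 for f
f at 16 (size 24, align 8) → ends 40
a at 40 (size 56, align 8) → ends 96
d at 96 (size 8, align 8) → ends 104
refcount at 104 (size 4, align 4) → ends 108
c at 108 (size 4, align 4) → ends 112
total 112 bytes, alignment 8

112 bytes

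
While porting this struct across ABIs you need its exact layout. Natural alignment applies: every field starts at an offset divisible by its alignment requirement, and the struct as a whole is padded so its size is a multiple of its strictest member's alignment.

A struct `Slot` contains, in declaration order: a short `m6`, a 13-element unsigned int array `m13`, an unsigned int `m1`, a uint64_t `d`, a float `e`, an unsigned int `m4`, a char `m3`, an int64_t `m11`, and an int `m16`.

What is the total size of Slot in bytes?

@0: m6 [2B, align 2] → 2
+2 pad (align 4)
@4: m13 [52B, align 4] → 56
@56: m1 [4B, align 4] → 60
+4 pad (align 8)
@64: d [8B, align 8] → 72
@72: e [4B, align 4] → 76
@76: m4 [4B, align 4] → 80
@80: m3 [1B, align 1] → 81
+7 pad (align 8)
@88: m11 [8B, align 8] → 96
@96: m16 [4B, align 4] → 100
+4 tail pad (align 8)
size 104, align 8

104 bytes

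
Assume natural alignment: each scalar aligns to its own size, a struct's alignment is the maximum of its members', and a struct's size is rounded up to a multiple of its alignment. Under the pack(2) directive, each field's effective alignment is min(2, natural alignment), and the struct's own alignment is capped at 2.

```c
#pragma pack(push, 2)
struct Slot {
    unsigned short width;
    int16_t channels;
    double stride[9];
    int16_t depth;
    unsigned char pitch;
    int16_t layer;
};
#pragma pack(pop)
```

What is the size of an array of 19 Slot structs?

1558

0..2  width  (2B, 2-aligned)
2..4  channels  (2B, 2-aligned)
4..76  stride  (72B, 2-aligned)
76..78  depth  (2B, 2-aligned)
78..79  pitch  (1B, 1-aligned)
79..80  -- padding (1B)
80..82  layer  (2B, 2-aligned)
sizeof = 82, alignof = 2
array of 19: 19 × 82 = 1558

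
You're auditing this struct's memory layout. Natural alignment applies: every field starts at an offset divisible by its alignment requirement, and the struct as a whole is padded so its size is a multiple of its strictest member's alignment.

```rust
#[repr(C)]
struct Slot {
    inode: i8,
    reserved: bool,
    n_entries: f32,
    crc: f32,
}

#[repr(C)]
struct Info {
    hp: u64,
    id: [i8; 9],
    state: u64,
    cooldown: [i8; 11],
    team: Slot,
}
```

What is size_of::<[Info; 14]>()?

Slot: inode at 0 (size 1, align 1) → ends 1; reserved at 1 (size 1, align 1) → ends 2; pad 2 to align 4 for n_entries; n_entries at 4 (size 4, align 4) → ends 8; crc at 8 (size 4, align 4) → ends 12; total 12 bytes, alignment 4
hp at 0 (size 8, align 8) → ends 8
id at 8 (size 9, align 1) → ends 17
pad 7 to align 8 for state
state at 24 (size 8, align 8) → ends 32
cooldown at 32 (size 11, align 1) → ends 43
pad 1 to align 4 for team
team at 44 (size 12, align 4) → ends 56
total 56 bytes, alignment 8
array of 14: 14 × 56 = 784

784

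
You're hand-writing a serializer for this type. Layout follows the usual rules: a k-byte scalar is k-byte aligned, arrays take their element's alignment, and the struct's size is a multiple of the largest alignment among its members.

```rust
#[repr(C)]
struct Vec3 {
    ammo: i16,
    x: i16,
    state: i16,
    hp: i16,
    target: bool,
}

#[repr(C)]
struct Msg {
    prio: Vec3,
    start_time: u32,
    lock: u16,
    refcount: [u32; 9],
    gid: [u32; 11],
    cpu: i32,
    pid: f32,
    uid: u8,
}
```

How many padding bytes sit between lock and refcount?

2

Vec3: 0..2  ammo  (2B, 2-aligned); 2..4  x  (2B, 2-aligned); 4..6  state  (2B, 2-aligned); 6..8  hp  (2B, 2-aligned); 8..9  target  (1B, 1-aligned); 9..10  -- tail padding (1B); sizeof = 10, alignof = 2
0..10  prio  (10B, 2-aligned)
10..12  -- padding (2B)
12..16  start_time  (4B, 4-aligned)
16..18  lock  (2B, 2-aligned)
18..20  -- padding (2B)
20..56  refcount  (36B, 4-aligned)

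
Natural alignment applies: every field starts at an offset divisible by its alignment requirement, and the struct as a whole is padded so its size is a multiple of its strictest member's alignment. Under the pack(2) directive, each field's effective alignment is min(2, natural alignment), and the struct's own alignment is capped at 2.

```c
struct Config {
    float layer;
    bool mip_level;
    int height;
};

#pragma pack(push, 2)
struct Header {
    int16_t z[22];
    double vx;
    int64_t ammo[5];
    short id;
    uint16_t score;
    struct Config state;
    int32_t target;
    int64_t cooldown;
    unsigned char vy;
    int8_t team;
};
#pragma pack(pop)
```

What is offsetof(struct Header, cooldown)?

112

Config: @0: layer [4B, align 4] → 4; @4: mip_level [1B, align 1] → 5; +3 pad (align 4); @8: height [4B, align 4] → 12; size 12, align 4
@0: z [44B, align 2] → 44
@44: vx [8B, align 2] → 52
@52: ammo [40B, align 2] → 92
@92: id [2B, align 2] → 94
@94: score [2B, align 2] → 96
@96: state [12B, align 2] → 108
@108: target [4B, align 2] → 112
@112: cooldown [8B, align 2] → 120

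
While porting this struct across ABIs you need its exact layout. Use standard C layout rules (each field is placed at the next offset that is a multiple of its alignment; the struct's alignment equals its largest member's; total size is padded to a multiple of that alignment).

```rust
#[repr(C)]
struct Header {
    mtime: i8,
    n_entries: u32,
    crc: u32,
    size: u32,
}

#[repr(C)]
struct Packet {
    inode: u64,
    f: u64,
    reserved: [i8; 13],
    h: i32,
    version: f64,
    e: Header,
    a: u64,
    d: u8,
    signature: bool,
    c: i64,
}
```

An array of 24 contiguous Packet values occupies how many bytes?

Header: 0..1  mtime  (1B, 1-aligned); 1..4  -- padding (3B); 4..8  n_entries  (4B, 4-aligned); 8..12  crc  (4B, 4-aligned); 12..16  size  (4B, 4-aligned); sizeof = 16, alignof = 4
0..8  inode  (8B, 8-aligned)
8..16  f  (8B, 8-aligned)
16..29  reserved  (13B, 1-aligned)
29..32  -- padding (3B)
32..36  h  (4B, 4-aligned)
36..40  -- padding (4B)
40..48  version  (8B, 8-aligned)
48..64  e  (16B, 4-aligned)
64..72  a  (8B, 8-aligned)
72..73  d  (1B, 1-aligned)
73..74  signature  (1B, 1-aligned)
74..80  -- padding (6B)
80..88  c  (8B, 8-aligned)
sizeof = 88, alignof = 8
array of 24: 24 × 88 = 2112

2112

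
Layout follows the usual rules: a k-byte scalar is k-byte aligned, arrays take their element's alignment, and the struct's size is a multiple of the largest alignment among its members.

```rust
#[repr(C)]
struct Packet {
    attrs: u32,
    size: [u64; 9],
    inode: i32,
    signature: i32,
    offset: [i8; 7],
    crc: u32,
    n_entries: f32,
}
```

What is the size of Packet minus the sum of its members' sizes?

5

attrs at 0 (size 4, align 4) → ends 4
pad 4 to align 8 for size
size at 8 (size 72, align 8) → ends 80
inode at 80 (size 4, align 4) → ends 84
signature at 84 (size 4, align 4) → ends 88
offset at 88 (size 7, align 1) → ends 95
pad 1 to align 4 for crc
crc at 96 (size 4, align 4) → ends 100
n_entries at 100 (size 4, align 4) → ends 104
total 104 bytes, alignment 8
data bytes 99, size 104 → padding 5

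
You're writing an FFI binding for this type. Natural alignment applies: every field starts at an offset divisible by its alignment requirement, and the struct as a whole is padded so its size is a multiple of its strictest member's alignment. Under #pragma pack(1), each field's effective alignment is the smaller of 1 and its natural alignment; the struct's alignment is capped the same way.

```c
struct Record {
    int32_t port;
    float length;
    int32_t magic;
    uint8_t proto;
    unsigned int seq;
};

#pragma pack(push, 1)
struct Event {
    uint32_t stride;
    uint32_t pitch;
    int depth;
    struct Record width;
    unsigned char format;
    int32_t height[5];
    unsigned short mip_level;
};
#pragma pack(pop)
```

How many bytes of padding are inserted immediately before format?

0

Record: 0..4  port  (4B, 4-aligned); 4..8  length  (4B, 4-aligned); 8..12  magic  (4B, 4-aligned); 12..13  proto  (1B, 1-aligned); 13..16  -- padding (3B); 16..20  seq  (4B, 4-aligned); sizeof = 20, alignof = 4
0..4  stride  (4B, 1-aligned)
4..8  pitch  (4B, 1-aligned)
8..12  depth  (4B, 1-aligned)
12..32  width  (20B, 1-aligned)
32..33  format  (1B, 1-aligned)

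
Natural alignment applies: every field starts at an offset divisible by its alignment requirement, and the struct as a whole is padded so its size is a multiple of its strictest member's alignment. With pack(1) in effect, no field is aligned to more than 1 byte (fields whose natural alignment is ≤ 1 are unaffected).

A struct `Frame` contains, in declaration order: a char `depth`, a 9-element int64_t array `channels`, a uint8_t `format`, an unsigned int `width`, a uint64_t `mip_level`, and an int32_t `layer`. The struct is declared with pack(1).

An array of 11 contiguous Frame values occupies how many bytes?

990

depth at 0 (size 1, align 1) → ends 1
channels at 1 (size 72, align 1) → ends 73
format at 73 (size 1, align 1) → ends 74
width at 74 (size 4, align 1) → ends 78
mip_level at 78 (size 8, align 1) → ends 86
layer at 86 (size 4, align 1) → ends 90
total 90 bytes, alignment 1
array of 11: 11 × 90 = 990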